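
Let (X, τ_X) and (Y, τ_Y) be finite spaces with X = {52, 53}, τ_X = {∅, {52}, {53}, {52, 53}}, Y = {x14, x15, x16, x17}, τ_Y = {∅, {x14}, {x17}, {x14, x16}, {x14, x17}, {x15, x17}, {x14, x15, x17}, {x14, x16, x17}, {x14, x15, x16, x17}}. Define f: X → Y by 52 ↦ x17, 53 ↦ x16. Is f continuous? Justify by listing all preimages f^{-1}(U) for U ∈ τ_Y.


f IS continuous.

Compute f^{-1}(U) for each U ∈ τ_Y:
  U = ∅: f^{-1}(U) = ∅ ∈ τ_X ✓.
  U = {x14}: f^{-1}(U) = ∅ ∈ τ_X ✓.
  U = {x17}: f^{-1}(U) = {52} ∈ τ_X ✓.
  U = {x14, x16}: f^{-1}(U) = {53} ∈ τ_X ✓.
  U = {x14, x17}: f^{-1}(U) = {52} ∈ τ_X ✓.
  U = {x15, x17}: f^{-1}(U) = {52} ∈ τ_X ✓.
  U = {x14, x15, x17}: f^{-1}(U) = {52} ∈ τ_X ✓.
  U = {x14, x16, x17}: f^{-1}(U) = {52, 53} ∈ τ_X ✓.
  U = {x14, x15, x16, x17}: f^{-1}(U) = {52, 53} ∈ τ_X ✓.
Every preimage lies in τ_X, so f IS continuous.


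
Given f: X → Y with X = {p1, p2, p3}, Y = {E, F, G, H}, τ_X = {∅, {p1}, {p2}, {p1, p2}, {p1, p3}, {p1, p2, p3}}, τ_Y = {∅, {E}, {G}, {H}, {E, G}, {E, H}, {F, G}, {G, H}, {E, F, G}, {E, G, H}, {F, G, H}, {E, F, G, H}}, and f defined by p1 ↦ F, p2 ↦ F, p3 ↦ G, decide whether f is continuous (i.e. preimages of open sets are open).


f is NOT continuous.

Compute f^{-1}(U) for each U ∈ τ_Y:
  U = ∅: f^{-1}(U) = ∅ ∈ τ_X ✓.
  U = {E}: f^{-1}(U) = ∅ ∈ τ_X ✓.
  U = {G}: f^{-1}(U) = {p3} ∉ τ_X ✗.
  U = {H}: f^{-1}(U) = ∅ ∈ τ_X ✓.
  U = {E, G}: f^{-1}(U) = {p3} ∉ τ_X ✗.
  U = {E, H}: f^{-1}(U) = ∅ ∈ τ_X ✓.
  U = {F, G}: f^{-1}(U) = {p1, p2, p3} ∈ τ_X ✓.
  U = {G, H}: f^{-1}(U) = {p3} ∉ τ_X ✗.
  U = {E, F, G}: f^{-1}(U) = {p1, p2, p3} ∈ τ_X ✓.
  U = {E, G, H}: f^{-1}(U) = {p3} ∉ τ_X ✗.
  U = {F, G, H}: f^{-1}(U) = {p1, p2, p3} ∈ τ_X ✓.
  U = {E, F, G, H}: f^{-1}(U) = {p1, p2, p3} ∈ τ_X ✓.
Found U = {G} with f^{-1}(U) = {p3} not in τ_X. Therefore f is NOT continuous.


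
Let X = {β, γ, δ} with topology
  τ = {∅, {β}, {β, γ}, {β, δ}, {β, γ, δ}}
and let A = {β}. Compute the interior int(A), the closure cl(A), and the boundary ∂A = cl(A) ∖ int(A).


int(A) = {β}, cl(A) = {β, γ, δ}, ∂A = {γ, δ}.

Closed sets in (X, τ) are complements of opens:
  closed(X, τ) = {∅, {γ}, {δ}, {γ, δ}, {β, γ, δ}}.
int(A) = ⋃ {U ∈ τ : U ⊆ A}. Opens contained in A: ∅, {β}.
Taking the union of these: int(A) = {β}.
cl(A) = ⋂ {C closed : A ⊆ C}. Closed sets containing A: {β, γ, δ}.
Intersecting these: cl(A) = {β, γ, δ}.
∂A = cl(A) ∖ int(A) = {β, γ, δ} ∖ {β} = {γ, δ}.


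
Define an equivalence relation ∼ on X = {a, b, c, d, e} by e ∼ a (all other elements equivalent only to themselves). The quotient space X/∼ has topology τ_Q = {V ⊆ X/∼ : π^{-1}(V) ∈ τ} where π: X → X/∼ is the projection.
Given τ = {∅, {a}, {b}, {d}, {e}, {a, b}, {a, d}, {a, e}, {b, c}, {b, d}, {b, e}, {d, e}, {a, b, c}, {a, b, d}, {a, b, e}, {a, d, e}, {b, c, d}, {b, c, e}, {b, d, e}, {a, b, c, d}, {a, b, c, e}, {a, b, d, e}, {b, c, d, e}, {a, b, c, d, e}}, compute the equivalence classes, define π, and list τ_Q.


X/∼ = {[a=e], [b], [c], [d]}; |τ_Q| = 12.

Equivalence classes: [a=e], [b], [c], [d].
Quotient map π: X → X/∼ sends a ↦ [a=e], b ↦ [b], c ↦ [c], d ↦ [d], e ↦ [a=e].
For each subset V ⊆ X/∼, compute π^{-1}(V) ⊆ X and check whether π^{-1}(V) ∈ τ. V is open in τ_Q iff π^{-1}(V) ∈ τ.
  V = {}: π^{-1}(V) = ∅ ∈ τ ✓.
  V = {[a=e]}: π^{-1}(V) = {a, e} ∈ τ ✓.
  V = {[b]}: π^{-1}(V) = {b} ∈ τ ✓.
  V = {[a=e], [b]}: π^{-1}(V) = {a, b, e} ∈ τ ✓.
  V = {[c]}: π^{-1}(V) = {c} ∉ τ ✗.
  V = {[a=e], [c]}: π^{-1}(V) = {a, c, e} ∉ τ ✗.
  V = {[b], [c]}: π^{-1}(V) = {b, c} ∈ τ ✓.
  V = {[a=e], [b], [c]}: π^{-1}(V) = {a, b, c, e} ∈ τ ✓.
  V = {[d]}: π^{-1}(V) = {d} ∈ τ ✓.
  V = {[a=e], [d]}: π^{-1}(V) = {a, d, e} ∈ τ ✓.
  V = {[b], [d]}: π^{-1}(V) = {b, d} ∈ τ ✓.
  V = {[a=e], [b], [d]}: π^{-1}(V) = {a, b, d, e} ∈ τ ✓.
  V = {[c], [d]}: π^{-1}(V) = {c, d} ∉ τ ✗.
  V = {[a=e], [c], [d]}: π^{-1}(V) = {a, c, d, e} ∉ τ ✗.
  V = {[b], [c], [d]}: π^{-1}(V) = {b, c, d} ∈ τ ✓.
  V = {[a=e], [b], [c], [d]}: π^{-1}(V) = {a, b, c, d, e} ∈ τ ✓.
Open sets in the quotient: τ_Q = {{}, {[a=e]}, {[b]}, {[a=e], [b]}, {[b], [c]}, {[a=e], [b], [c]}, {[d]}, {[a=e], [d]}, {[b], [d]}, {[a=e], [b], [d]}, {[b], [c], [d]}, {[a=e], [b], [c], [d]}} (12 elements).


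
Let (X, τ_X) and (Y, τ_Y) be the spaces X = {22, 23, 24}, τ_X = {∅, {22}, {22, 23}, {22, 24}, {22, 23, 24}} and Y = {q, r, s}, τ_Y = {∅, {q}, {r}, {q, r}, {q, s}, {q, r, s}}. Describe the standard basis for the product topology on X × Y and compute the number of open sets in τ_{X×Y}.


Basis B = {∅ × ∅, {22} × {q}, {22} × {r}, {22} × {q, r}, {22} × {q, s}, {22, 23} × {q}, {22, 24} × {q}, {22, 23} × {r}, {22, 24} × {r}, {22} × {q, r, s}, {22, 23, 24} × {q}, {22, 23, 24} × {r}, {22, 23} × {q, r}, {22, 24} × {q, r}, {22, 23} × {q, s}, {22, 24} × {q, s}, {22, 23} × {q, r, s}, {22, 24} × {q, r, s}, {22, 23, 24} × {q, r}, {22, 23, 24} × {q, s}, {22, 23, 24} × {q, r, s}}; |τ_{X×Y}| = 70.

Enumerate products U × V with U ∈ τ_X, V ∈ τ_Y (deduplicated):
  ∅ × ∅ = {} (∅)
  {22} × {q} = {(22,q)}
  {22} × {r} = {(22,r)}
  {22} × {q, r} = {(22,q), (22,r)}
  {22} × {q, s} = {(22,q), (22,s)}
  {22, 23} × {q} = {(22,q), (23,q)}
  {22, 24} × {q} = {(22,q), (24,q)}
  {22, 23} × {r} = {(22,r), (23,r)}
  {22, 24} × {r} = {(22,r), (24,r)}
  {22} × {q, r, s} = {(22,q), (22,r), (22,s)}
  {22, 23, 24} × {q} = {(22,q), (23,q), (24,q)}
  {22, 23, 24} × {r} = {(22,r), (23,r), (24,r)}
  {22, 23} × {q, r} = {(22,q), (22,r), (23,q), (23,r)}
  {22, 24} × {q, r} = {(22,q), (22,r), (24,q), (24,r)}
  {22, 23} × {q, s} = {(22,q), (22,s), (23,q), (23,s)}
  {22, 24} × {q, s} = {(22,q), (22,s), (24,q), (24,s)}
  {22, 23} × {q, r, s} = {(22,q), (22,r), (22,s), (23,q), (23,r), (23,s)}
  {22, 24} × {q, r, s} = {(22,q), (22,r), (22,s), (24,q), (24,r), (24,s)}
  {22, 23, 24} × {q, r} = {(22,q), (22,r), (23,q), (23,r), (24,q), (24,r)}
  {22, 23, 24} × {q, s} = {(22,q), (22,s), (23,q), (23,s), (24,q), (24,s)}
  {22, 23, 24} × {q, r, s} = {(22,q), (22,r), (22,s), (23,q), (23,r), (23,s), (24,q), (24,r), (24,s)}
These 21 distinct sets form the basis B.
Close under arbitrary unions to get τ_{X×Y}; counting gives |τ_{X×Y}| = 70.


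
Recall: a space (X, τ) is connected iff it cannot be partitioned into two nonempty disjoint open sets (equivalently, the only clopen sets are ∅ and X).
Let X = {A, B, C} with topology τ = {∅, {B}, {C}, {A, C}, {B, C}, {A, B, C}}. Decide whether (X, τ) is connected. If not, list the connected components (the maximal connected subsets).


(X, τ) is disconnected; components = [{B}, {A, C}].

Find clopen sets (U ∈ τ with X ∖ U ∈ τ):
  U = ∅, X ∖ U = {A, B, C} — both open, so U is clopen.
  U = {B}, X ∖ U = {A, C} — both open, so U is clopen.
  U = {A, C}, X ∖ U = {B} — both open, so U is clopen.
  U = {A, B, C}, X ∖ U = ∅ — both open, so U is clopen.
Nontrivial clopen(s) exist: e.g. {B}. So (X, τ) is disconnected.
Compute connected components by grouping points that agree on all clopens:
  component: {B}
  component: {A, C}


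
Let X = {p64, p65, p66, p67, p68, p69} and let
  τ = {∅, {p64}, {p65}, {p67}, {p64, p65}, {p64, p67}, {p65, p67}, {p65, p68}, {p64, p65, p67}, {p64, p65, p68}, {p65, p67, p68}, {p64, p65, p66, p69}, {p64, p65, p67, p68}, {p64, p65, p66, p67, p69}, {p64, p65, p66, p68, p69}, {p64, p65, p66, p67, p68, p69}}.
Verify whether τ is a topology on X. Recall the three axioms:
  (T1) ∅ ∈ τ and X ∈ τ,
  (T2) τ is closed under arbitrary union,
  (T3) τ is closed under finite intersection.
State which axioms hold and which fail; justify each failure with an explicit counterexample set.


τ IS a topology on X.

Axiom (T1): ∅ ∈ τ? Yes; X ∈ τ? Yes.
Axiom (T2/T3): check pairwise unions and intersections of members of τ.
All pairwise intersections and unions checked — each lies in τ. Therefore τ satisfies (T1), (T2), (T3): it IS a topology on X.


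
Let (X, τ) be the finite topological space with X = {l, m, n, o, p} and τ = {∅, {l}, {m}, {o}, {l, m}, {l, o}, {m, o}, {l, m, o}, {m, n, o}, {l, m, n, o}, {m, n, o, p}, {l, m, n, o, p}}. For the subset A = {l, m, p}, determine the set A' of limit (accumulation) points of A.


A' = {n, p}

For each x ∈ X, list the open sets U ∈ τ with x ∈ U, then check whether U ∩ (A ∖ {x}) ≠ ∅ for every such U.
  x = l: open {l} ∋ x has {l} ∩ (A ∖ {l}) = ∅, so x is NOT a limit point.
  x = m: open {m} ∋ x has {m} ∩ (A ∖ {m}) = ∅, so x is NOT a limit point.
  x = n: opens ∋ x are {m, n, o}, {l, m, n, o}, {m, n, o, p}, {l, m, n, o, p}; each meets A ∖ {n}, so x IS a limit point.
  x = o: open {o} ∋ x has {o} ∩ (A ∖ {o}) = ∅, so x is NOT a limit point.
  x = p: opens ∋ x are {m, n, o, p}, {l, m, n, o, p}; each meets A ∖ {p}, so x IS a limit point.
Collecting: A' = {n, p}.


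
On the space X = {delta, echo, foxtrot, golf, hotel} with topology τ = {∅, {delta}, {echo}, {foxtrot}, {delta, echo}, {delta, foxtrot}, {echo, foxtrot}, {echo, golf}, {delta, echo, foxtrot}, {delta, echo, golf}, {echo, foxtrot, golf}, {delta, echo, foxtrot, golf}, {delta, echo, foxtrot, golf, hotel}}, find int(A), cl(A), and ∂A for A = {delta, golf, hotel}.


int(A) = {delta}, cl(A) = {delta, golf, hotel}, ∂A = {golf, hotel}.

Closed sets in (X, τ) are complements of opens:
  closed(X, τ) = {∅, {hotel}, {delta, hotel}, {foxtrot, hotel}, {golf, hotel}, {delta, foxtrot, hotel}, {delta, golf, hotel}, {echo, golf, hotel}, {foxtrot, golf, hotel}, {delta, echo, golf, hotel}, {delta, foxtrot, golf, hotel}, {echo, foxtrot, golf, hotel}, {delta, echo, foxtrot, golf, hotel}}.
int(A) = ⋃ {U ∈ τ : U ⊆ A}. Opens contained in A: ∅, {delta}.
Taking the union of these: int(A) = {delta}.
cl(A) = ⋂ {C closed : A ⊆ C}. Closed sets containing A: {delta, golf, hotel}, {delta, echo, golf, hotel}, {delta, foxtrot, golf, hotel}, {delta, echo, foxtrot, golf, hotel}.
Intersecting these: cl(A) = {delta, golf, hotel}.
∂A = cl(A) ∖ int(A) = {delta, golf, hotel} ∖ {delta} = {golf, hotel}.


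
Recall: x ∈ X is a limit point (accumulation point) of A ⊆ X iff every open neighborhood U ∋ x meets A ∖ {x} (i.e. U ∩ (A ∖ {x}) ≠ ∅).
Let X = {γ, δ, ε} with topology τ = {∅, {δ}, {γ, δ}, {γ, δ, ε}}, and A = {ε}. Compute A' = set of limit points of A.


A' = ∅

For each x ∈ X, list the open sets U ∈ τ with x ∈ U, then check whether U ∩ (A ∖ {x}) ≠ ∅ for every such U.
  x = γ: open {γ, δ} ∋ x has {γ, δ} ∩ (A ∖ {γ}) = ∅, so x is NOT a limit point.
  x = δ: open {δ} ∋ x has {δ} ∩ (A ∖ {δ}) = ∅, so x is NOT a limit point.
  x = ε: open {γ, δ, ε} ∋ x has {γ, δ, ε} ∩ (A ∖ {ε}) = ∅, so x is NOT a limit point.
Collecting: A' = ∅.


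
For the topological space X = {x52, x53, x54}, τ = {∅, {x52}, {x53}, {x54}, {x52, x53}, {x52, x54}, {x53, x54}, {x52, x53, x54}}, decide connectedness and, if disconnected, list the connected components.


(X, τ) is disconnected; components = [{x52}, {x53}, {x54}].

Find clopen sets (U ∈ τ with X ∖ U ∈ τ):
  U = ∅, X ∖ U = {x52, x53, x54} — both open, so U is clopen.
  U = {x52}, X ∖ U = {x53, x54} — both open, so U is clopen.
  U = {x53}, X ∖ U = {x52, x54} — both open, so U is clopen.
  U = {x54}, X ∖ U = {x52, x53} — both open, so U is clopen.
  U = {x52, x53}, X ∖ U = {x54} — both open, so U is clopen.
  U = {x52, x54}, X ∖ U = {x53} — both open, so U is clopen.
  U = {x53, x54}, X ∖ U = {x52} — both open, so U is clopen.
  U = {x52, x53, x54}, X ∖ U = ∅ — both open, so U is clopen.
Nontrivial clopen(s) exist: e.g. {x53}. So (X, τ) is disconnected.
Compute connected components by grouping points that agree on all clopens:
  component: {x52}
  component: {x53}
  component: {x54}


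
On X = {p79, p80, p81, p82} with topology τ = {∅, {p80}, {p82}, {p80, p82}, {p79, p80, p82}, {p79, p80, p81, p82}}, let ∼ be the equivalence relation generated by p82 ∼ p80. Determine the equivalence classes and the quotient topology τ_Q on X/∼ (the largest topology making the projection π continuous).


X/∼ = {[p79], [p80=p82], [p81]}; |τ_Q| = 4.

Equivalence classes: [p79], [p80=p82], [p81].
Quotient map π: X → X/∼ sends p79 ↦ [p79], p80 ↦ [p80=p82], p81 ↦ [p81], p82 ↦ [p80=p82].
For each subset V ⊆ X/∼, compute π^{-1}(V) ⊆ X and check whether π^{-1}(V) ∈ τ. V is open in τ_Q iff π^{-1}(V) ∈ τ.
  V = {}: π^{-1}(V) = ∅ ∈ τ ✓.
  V = {[p79]}: π^{-1}(V) = {p79} ∉ τ ✗.
  V = {[p80=p82]}: π^{-1}(V) = {p80, p82} ∈ τ ✓.
  V = {[p79], [p80=p82]}: π^{-1}(V) = {p79, p80, p82} ∈ τ ✓.
  V = {[p81]}: π^{-1}(V) = {p81} ∉ τ ✗.
  V = {[p79], [p81]}: π^{-1}(V) = {p79, p81} ∉ τ ✗.
  V = {[p80=p82], [p81]}: π^{-1}(V) = {p80, p81, p82} ∉ τ ✗.
  V = {[p79], [p80=p82], [p81]}: π^{-1}(V) = {p79, p80, p81, p82} ∈ τ ✓.
Open sets in the quotient: τ_Q = {{}, {[p80=p82]}, {[p79], [p80=p82]}, {[p79], [p80=p82], [p81]}} (4 elements).


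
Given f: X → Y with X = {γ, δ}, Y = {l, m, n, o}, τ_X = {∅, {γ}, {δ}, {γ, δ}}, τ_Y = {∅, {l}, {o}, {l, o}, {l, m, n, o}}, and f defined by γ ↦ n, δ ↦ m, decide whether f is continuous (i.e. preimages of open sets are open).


f IS continuous.

Compute f^{-1}(U) for each U ∈ τ_Y:
  U = ∅: f^{-1}(U) = ∅ ∈ τ_X ✓.
  U = {l}: f^{-1}(U) = ∅ ∈ τ_X ✓.
  U = {o}: f^{-1}(U) = ∅ ∈ τ_X ✓.
  U = {l, o}: f^{-1}(U) = ∅ ∈ τ_X ✓.
  U = {l, m, n, o}: f^{-1}(U) = {γ, δ} ∈ τ_X ✓.
Every preimage lies in τ_X, so f IS continuous.


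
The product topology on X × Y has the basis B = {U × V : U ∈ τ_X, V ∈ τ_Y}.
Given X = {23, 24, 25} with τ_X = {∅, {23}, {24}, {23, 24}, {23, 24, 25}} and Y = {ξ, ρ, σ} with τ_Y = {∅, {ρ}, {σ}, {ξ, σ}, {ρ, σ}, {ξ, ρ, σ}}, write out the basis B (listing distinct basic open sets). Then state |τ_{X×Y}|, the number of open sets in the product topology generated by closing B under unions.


Basis B = {∅ × ∅, {23} × {ρ}, {23} × {σ}, {24} × {ρ}, {24} × {σ}, {23} × {ξ, σ}, {23} × {ρ, σ}, {23, 24} × {ρ}, {23, 24} × {σ}, {24} × {ξ, σ}, {24} × {ρ, σ}, {23} × {ξ, ρ, σ}, {23, 24, 25} × {ρ}, {23, 24, 25} × {σ}, {24} × {ξ, ρ, σ}, {23, 24} × {ξ, σ}, {23, 24} × {ρ, σ}, {23, 24} × {ξ, ρ, σ}, {23, 24, 25} × {ξ, σ}, {23, 24, 25} × {ρ, σ}, {23, 24, 25} × {ξ, ρ, σ}}; |τ_{X×Y}| = 70.

Enumerate products U × V with U ∈ τ_X, V ∈ τ_Y (deduplicated):
  ∅ × ∅ = {} (∅)
  {23} × {ρ} = {(23,ρ)}
  {23} × {σ} = {(23,σ)}
  {24} × {ρ} = {(24,ρ)}
  {24} × {σ} = {(24,σ)}
  {23} × {ξ, σ} = {(23,ξ), (23,σ)}
  {23} × {ρ, σ} = {(23,ρ), (23,σ)}
  {23, 24} × {ρ} = {(23,ρ), (24,ρ)}
  {23, 24} × {σ} = {(23,σ), (24,σ)}
  {24} × {ξ, σ} = {(24,ξ), (24,σ)}
  {24} × {ρ, σ} = {(24,ρ), (24,σ)}
  {23} × {ξ, ρ, σ} = {(23,ξ), (23,ρ), (23,σ)}
  {23, 24, 25} × {ρ} = {(23,ρ), (24,ρ), (25,ρ)}
  {23, 24, 25} × {σ} = {(23,σ), (24,σ), (25,σ)}
  {24} × {ξ, ρ, σ} = {(24,ξ), (24,ρ), (24,σ)}
  {23, 24} × {ξ, σ} = {(23,ξ), (23,σ), (24,ξ), (24,σ)}
  {23, 24} × {ρ, σ} = {(23,ρ), (23,σ), (24,ρ), (24,σ)}
  {23, 24} × {ξ, ρ, σ} = {(23,ξ), (23,ρ), (23,σ), (24,ξ), (24,ρ), (24,σ)}
  {23, 24, 25} × {ξ, σ} = {(23,ξ), (23,σ), (24,ξ), (24,σ), (25,ξ), (25,σ)}
  {23, 24, 25} × {ρ, σ} = {(23,ρ), (23,σ), (24,ρ), (24,σ), (25,ρ), (25,σ)}
  {23, 24, 25} × {ξ, ρ, σ} = {(23,ξ), (23,ρ), (23,σ), (24,ξ), (24,ρ), (24,σ), (25,ξ), (25,ρ), (25,σ)}
These 21 distinct sets form the basis B.
Close under arbitrary unions to get τ_{X×Y}; counting gives |τ_{X×Y}| = 70.


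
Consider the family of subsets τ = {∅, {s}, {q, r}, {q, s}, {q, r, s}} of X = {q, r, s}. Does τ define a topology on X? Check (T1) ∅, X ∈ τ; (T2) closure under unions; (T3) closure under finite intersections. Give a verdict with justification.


τ is NOT a topology on X.

Axiom (T1): ∅ ∈ τ? Yes; X ∈ τ? Yes.
Axiom (T2/T3): check pairwise unions and intersections of members of τ.
Counterexample for (T3): {q, r} ∩ {q, s} = {q} ∉ τ. Therefore τ is NOT a topology.


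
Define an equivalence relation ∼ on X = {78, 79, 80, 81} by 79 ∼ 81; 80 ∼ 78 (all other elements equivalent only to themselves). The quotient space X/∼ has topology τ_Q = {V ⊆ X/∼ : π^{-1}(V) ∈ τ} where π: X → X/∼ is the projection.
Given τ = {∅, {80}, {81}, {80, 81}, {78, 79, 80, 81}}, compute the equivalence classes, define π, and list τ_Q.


X/∼ = {[78=80], [79=81]}; |τ_Q| = 2.

Equivalence classes: [78=80], [79=81].
Quotient map π: X → X/∼ sends 78 ↦ [78=80], 79 ↦ [79=81], 80 ↦ [78=80], 81 ↦ [79=81].
For each subset V ⊆ X/∼, compute π^{-1}(V) ⊆ X and check whether π^{-1}(V) ∈ τ. V is open in τ_Q iff π^{-1}(V) ∈ τ.
  V = {}: π^{-1}(V) = ∅ ∈ τ ✓.
  V = {[78=80]}: π^{-1}(V) = {78, 80} ∉ τ ✗.
  V = {[79=81]}: π^{-1}(V) = {79, 81} ∉ τ ✗.
  V = {[78=80], [79=81]}: π^{-1}(V) = {78, 79, 80, 81} ∈ τ ✓.
Open sets in the quotient: τ_Q = {{}, {[78=80], [79=81]}} (2 elements).


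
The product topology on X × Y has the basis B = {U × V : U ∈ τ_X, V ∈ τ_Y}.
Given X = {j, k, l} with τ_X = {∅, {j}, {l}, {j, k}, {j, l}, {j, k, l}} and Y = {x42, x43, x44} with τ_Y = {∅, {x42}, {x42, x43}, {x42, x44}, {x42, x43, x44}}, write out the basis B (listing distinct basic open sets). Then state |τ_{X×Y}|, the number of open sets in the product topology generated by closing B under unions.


Basis B = {∅ × ∅, {j} × {x42}, {l} × {x42}, {j} × {x42, x43}, {j} × {x42, x44}, {j, k} × {x42}, {j, l} × {x42}, {l} × {x42, x43}, {l} × {x42, x44}, {j} × {x42, x43, x44}, {j, k, l} × {x42}, {l} × {x42, x43, x44}, {j, k} × {x42, x43}, {j, l} × {x42, x43}, {j, k} × {x42, x44}, {j, l} × {x42, x44}, {j, k} × {x42, x43, x44}, {j, l} × {x42, x43, x44}, {j, k, l} × {x42, x43}, {j, k, l} × {x42, x44}, {j, k, l} × {x42, x43, x44}}; |τ_{X×Y}| = 70.

Enumerate products U × V with U ∈ τ_X, V ∈ τ_Y (deduplicated):
  ∅ × ∅ = {} (∅)
  {j} × {x42} = {(j,x42)}
  {l} × {x42} = {(l,x42)}
  {j} × {x42, x43} = {(j,x42), (j,x43)}
  {j} × {x42, x44} = {(j,x42), (j,x44)}
  {j, k} × {x42} = {(j,x42), (k,x42)}
  {j, l} × {x42} = {(j,x42), (l,x42)}
  {l} × {x42, x43} = {(l,x42), (l,x43)}
  {l} × {x42, x44} = {(l,x42), (l,x44)}
  {j} × {x42, x43, x44} = {(j,x42), (j,x43), (j,x44)}
  {j, k, l} × {x42} = {(j,x42), (k,x42), (l,x42)}
  {l} × {x42, x43, x44} = {(l,x42), (l,x43), (l,x44)}
  {j, k} × {x42, x43} = {(j,x42), (j,x43), (k,x42), (k,x43)}
  {j, l} × {x42, x43} = {(j,x42), (j,x43), (l,x42), (l,x43)}
  {j, k} × {x42, x44} = {(j,x42), (j,x44), (k,x42), (k,x44)}
  {j, l} × {x42, x44} = {(j,x42), (j,x44), (l,x42), (l,x44)}
  {j, k} × {x42, x43, x44} = {(j,x42), (j,x43), (j,x44), (k,x42), (k,x43), (k,x44)}
  {j, l} × {x42, x43, x44} = {(j,x42), (j,x43), (j,x44), (l,x42), (l,x43), (l,x44)}
  {j, k, l} × {x42, x43} = {(j,x42), (j,x43), (k,x42), (k,x43), (l,x42), (l,x43)}
  {j, k, l} × {x42, x44} = {(j,x42), (j,x44), (k,x42), (k,x44), (l,x42), (l,x44)}
  {j, k, l} × {x42, x43, x44} = {(j,x42), (j,x43), (j,x44), (k,x42), (k,x43), (k,x44), (l,x42), (l,x43), (l,x44)}
These 21 distinct sets form the basis B.
Close under arbitrary unions to get τ_{X×Y}; counting gives |τ_{X×Y}| = 70.


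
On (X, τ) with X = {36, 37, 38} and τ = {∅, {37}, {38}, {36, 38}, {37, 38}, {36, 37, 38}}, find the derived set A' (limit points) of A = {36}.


A' = ∅

For each x ∈ X, list the open sets U ∈ τ with x ∈ U, then check whether U ∩ (A ∖ {x}) ≠ ∅ for every such U.
  x = 36: open {36, 38} ∋ x has {36, 38} ∩ (A ∖ {36}) = ∅, so x is NOT a limit point.
  x = 37: open {37} ∋ x has {37} ∩ (A ∖ {37}) = ∅, so x is NOT a limit point.
  x = 38: open {38} ∋ x has {38} ∩ (A ∖ {38}) = ∅, so x is NOT a limit point.
Collecting: A' = ∅.


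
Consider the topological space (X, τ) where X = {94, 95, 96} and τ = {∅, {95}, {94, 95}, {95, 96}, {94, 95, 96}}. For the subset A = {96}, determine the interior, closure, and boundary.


int(A) = ∅, cl(A) = {96}, ∂A = {96}.

Closed sets in (X, τ) are complements of opens:
  closed(X, τ) = {∅, {94}, {96}, {94, 96}, {94, 95, 96}}.
int(A) = ⋃ {U ∈ τ : U ⊆ A}. Opens contained in A: ∅.
Taking the union of these: int(A) = ∅.
cl(A) = ⋂ {C closed : A ⊆ C}. Closed sets containing A: {96}, {94, 96}, {94, 95, 96}.
Intersecting these: cl(A) = {96}.
∂A = cl(A) ∖ int(A) = {96} ∖ ∅ = {96}.


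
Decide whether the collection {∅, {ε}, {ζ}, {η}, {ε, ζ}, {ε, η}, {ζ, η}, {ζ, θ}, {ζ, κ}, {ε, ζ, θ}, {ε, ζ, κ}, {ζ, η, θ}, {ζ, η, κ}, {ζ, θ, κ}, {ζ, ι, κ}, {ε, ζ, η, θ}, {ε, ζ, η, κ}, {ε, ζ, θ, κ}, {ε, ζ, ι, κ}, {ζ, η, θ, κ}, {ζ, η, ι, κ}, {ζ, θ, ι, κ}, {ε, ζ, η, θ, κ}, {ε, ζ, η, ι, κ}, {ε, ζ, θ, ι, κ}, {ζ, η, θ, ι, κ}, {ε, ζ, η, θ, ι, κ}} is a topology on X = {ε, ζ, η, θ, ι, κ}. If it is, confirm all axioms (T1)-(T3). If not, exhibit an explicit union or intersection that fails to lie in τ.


τ is NOT a topology on X.

Axiom (T1): ∅ ∈ τ? Yes; X ∈ τ? Yes.
Axiom (T2/T3): check pairwise unions and intersections of members of τ.
Counterexample for (T2): {ε} ∪ {ζ, η} = {ε, ζ, η} ∉ τ. Therefore τ is NOT a topology.


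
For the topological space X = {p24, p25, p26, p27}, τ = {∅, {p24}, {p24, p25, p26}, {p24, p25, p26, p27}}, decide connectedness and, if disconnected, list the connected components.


(X, τ) is connected.

Find clopen sets (U ∈ τ with X ∖ U ∈ τ):
  U = ∅, X ∖ U = {p24, p25, p26, p27} — both open, so U is clopen.
  U = {p24, p25, p26, p27}, X ∖ U = ∅ — both open, so U is clopen.
Only trivial clopens (∅ and X) exist, so (X, τ) is connected.
Compute connected components by grouping points that agree on all clopens:
  component: {p24, p25, p26, p27}


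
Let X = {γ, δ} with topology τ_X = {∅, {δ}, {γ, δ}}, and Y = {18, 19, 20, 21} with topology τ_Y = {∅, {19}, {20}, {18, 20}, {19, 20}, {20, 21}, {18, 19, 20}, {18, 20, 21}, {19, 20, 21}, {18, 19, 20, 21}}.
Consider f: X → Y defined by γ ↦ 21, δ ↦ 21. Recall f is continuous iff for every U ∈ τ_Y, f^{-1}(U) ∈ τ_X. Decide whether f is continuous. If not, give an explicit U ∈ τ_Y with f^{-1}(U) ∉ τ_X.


f IS continuous.

Compute f^{-1}(U) for each U ∈ τ_Y:
  U = ∅: f^{-1}(U) = ∅ ∈ τ_X ✓.
  U = {19}: f^{-1}(U) = ∅ ∈ τ_X ✓.
  U = {20}: f^{-1}(U) = ∅ ∈ τ_X ✓.
  U = {18, 20}: f^{-1}(U) = ∅ ∈ τ_X ✓.
  U = {19, 20}: f^{-1}(U) = ∅ ∈ τ_X ✓.
  U = {20, 21}: f^{-1}(U) = {γ, δ} ∈ τ_X ✓.
  U = {18, 19, 20}: f^{-1}(U) = ∅ ∈ τ_X ✓.
  U = {18, 20, 21}: f^{-1}(U) = {γ, δ} ∈ τ_X ✓.
  U = {19, 20, 21}: f^{-1}(U) = {γ, δ} ∈ τ_X ✓.
  U = {18, 19, 20, 21}: f^{-1}(U) = {γ, δ} ∈ τ_X ✓.
Every preimage lies in τ_X, so f IS continuous.


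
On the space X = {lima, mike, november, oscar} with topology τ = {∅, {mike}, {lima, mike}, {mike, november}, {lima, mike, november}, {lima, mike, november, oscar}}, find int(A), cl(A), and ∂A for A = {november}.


int(A) = ∅, cl(A) = {november, oscar}, ∂A = {november, oscar}.

Closed sets in (X, τ) are complements of opens:
  closed(X, τ) = {∅, {oscar}, {lima, oscar}, {november, oscar}, {lima, november, oscar}, {lima, mike, november, oscar}}.
int(A) = ⋃ {U ∈ τ : U ⊆ A}. Opens contained in A: ∅.
Taking the union of these: int(A) = ∅.
cl(A) = ⋂ {C closed : A ⊆ C}. Closed sets containing A: {november, oscar}, {lima, november, oscar}, {lima, mike, november, oscar}.
Intersecting these: cl(A) = {november, oscar}.
∂A = cl(A) ∖ int(A) = {november, oscar} ∖ ∅ = {november, oscar}.


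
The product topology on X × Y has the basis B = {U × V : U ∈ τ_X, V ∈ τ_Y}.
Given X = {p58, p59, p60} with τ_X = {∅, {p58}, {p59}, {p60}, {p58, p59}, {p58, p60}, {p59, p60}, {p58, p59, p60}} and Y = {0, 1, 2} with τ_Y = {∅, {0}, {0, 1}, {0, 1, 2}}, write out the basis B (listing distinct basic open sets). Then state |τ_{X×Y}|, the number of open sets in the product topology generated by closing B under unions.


Basis B = {∅ × ∅, {p58} × {0}, {p59} × {0}, {p60} × {0}, {p58} × {0, 1}, {p58, p59} × {0}, {p58, p60} × {0}, {p59} × {0, 1}, {p59, p60} × {0}, {p60} × {0, 1}, {p58} × {0, 1, 2}, {p58, p59, p60} × {0}, {p59} × {0, 1, 2}, {p60} × {0, 1, 2}, {p58, p59} × {0, 1}, {p58, p60} × {0, 1}, {p59, p60} × {0, 1}, {p58, p59} × {0, 1, 2}, {p58, p60} × {0, 1, 2}, {p58, p59, p60} × {0, 1}, {p59, p60} × {0, 1, 2}, {p58, p59, p60} × {0, 1, 2}}; |τ_{X×Y}| = 64.

Enumerate products U × V with U ∈ τ_X, V ∈ τ_Y (deduplicated):
  ∅ × ∅ = {} (∅)
  {p58} × {0} = {(p58,0)}
  {p59} × {0} = {(p59,0)}
  {p60} × {0} = {(p60,0)}
  {p58} × {0, 1} = {(p58,0), (p58,1)}
  {p58, p59} × {0} = {(p58,0), (p59,0)}
  {p58, p60} × {0} = {(p58,0), (p60,0)}
  {p59} × {0, 1} = {(p59,0), (p59,1)}
  {p59, p60} × {0} = {(p59,0), (p60,0)}
  {p60} × {0, 1} = {(p60,0), (p60,1)}
  {p58} × {0, 1, 2} = {(p58,0), (p58,1), (p58,2)}
  {p58, p59, p60} × {0} = {(p58,0), (p59,0), (p60,0)}
  {p59} × {0, 1, 2} = {(p59,0), (p59,1), (p59,2)}
  {p60} × {0, 1, 2} = {(p60,0), (p60,1), (p60,2)}
  {p58, p59} × {0, 1} = {(p58,0), (p58,1), (p59,0), (p59,1)}
  {p58, p60} × {0, 1} = {(p58,0), (p58,1), (p60,0), (p60,1)}
  {p59, p60} × {0, 1} = {(p59,0), (p59,1), (p60,0), (p60,1)}
  {p58, p59} × {0, 1, 2} = {(p58,0), (p58,1), (p58,2), (p59,0), (p59,1), (p59,2)}
  {p58, p60} × {0, 1, 2} = {(p58,0), (p58,1), (p58,2), (p60,0), (p60,1), (p60,2)}
  {p58, p59, p60} × {0, 1} = {(p58,0), (p58,1), (p59,0), (p59,1), (p60,0), (p60,1)}
  {p59, p60} × {0, 1, 2} = {(p59,0), (p59,1), (p59,2), (p60,0), (p60,1), (p60,2)}
  {p58, p59, p60} × {0, 1, 2} = {(p58,0), (p58,1), (p58,2), (p59,0), (p59,1), (p59,2), (p60,0), (p60,1), (p60,2)}
These 22 distinct sets form the basis B.
Close under arbitrary unions to get τ_{X×Y}; counting gives |τ_{X×Y}| = 64.


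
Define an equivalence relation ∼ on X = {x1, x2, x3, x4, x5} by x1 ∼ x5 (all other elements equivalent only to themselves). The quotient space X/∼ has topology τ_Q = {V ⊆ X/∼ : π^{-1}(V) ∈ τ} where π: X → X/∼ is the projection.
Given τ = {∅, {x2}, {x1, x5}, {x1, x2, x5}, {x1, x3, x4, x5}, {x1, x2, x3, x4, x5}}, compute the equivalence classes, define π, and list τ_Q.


X/∼ = {[x1=x5], [x2], [x3], [x4]}; |τ_Q| = 6.

Equivalence classes: [x1=x5], [x2], [x3], [x4].
Quotient map π: X → X/∼ sends x1 ↦ [x1=x5], x2 ↦ [x2], x3 ↦ [x3], x4 ↦ [x4], x5 ↦ [x1=x5].
For each subset V ⊆ X/∼, compute π^{-1}(V) ⊆ X and check whether π^{-1}(V) ∈ τ. V is open in τ_Q iff π^{-1}(V) ∈ τ.
  V = {}: π^{-1}(V) = ∅ ∈ τ ✓.
  V = {[x1=x5]}: π^{-1}(V) = {x1, x5} ∈ τ ✓.
  V = {[x2]}: π^{-1}(V) = {x2} ∈ τ ✓.
  V = {[x1=x5], [x2]}: π^{-1}(V) = {x1, x2, x5} ∈ τ ✓.
  V = {[x3]}: π^{-1}(V) = {x3} ∉ τ ✗.
  V = {[x1=x5], [x3]}: π^{-1}(V) = {x1, x3, x5} ∉ τ ✗.
  V = {[x2], [x3]}: π^{-1}(V) = {x2, x3} ∉ τ ✗.
  V = {[x1=x5], [x2], [x3]}: π^{-1}(V) = {x1, x2, x3, x5} ∉ τ ✗.
  V = {[x4]}: π^{-1}(V) = {x4} ∉ τ ✗.
  V = {[x1=x5], [x4]}: π^{-1}(V) = {x1, x4, x5} ∉ τ ✗.
  V = {[x2], [x4]}: π^{-1}(V) = {x2, x4} ∉ τ ✗.
  V = {[x1=x5], [x2], [x4]}: π^{-1}(V) = {x1, x2, x4, x5} ∉ τ ✗.
  V = {[x3], [x4]}: π^{-1}(V) = {x3, x4} ∉ τ ✗.
  V = {[x1=x5], [x3], [x4]}: π^{-1}(V) = {x1, x3, x4, x5} ∈ τ ✓.
  V = {[x2], [x3], [x4]}: π^{-1}(V) = {x2, x3, x4} ∉ τ ✗.
  V = {[x1=x5], [x2], [x3], [x4]}: π^{-1}(V) = {x1, x2, x3, x4, x5} ∈ τ ✓.
Open sets in the quotient: τ_Q = {{}, {[x1=x5]}, {[x2]}, {[x1=x5], [x2]}, {[x1=x5], [x3], [x4]}, {[x1=x5], [x2], [x3], [x4]}} (6 elements).


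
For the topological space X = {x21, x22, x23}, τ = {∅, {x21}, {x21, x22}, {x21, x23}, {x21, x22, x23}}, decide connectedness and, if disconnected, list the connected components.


(X, τ) is connected.

Find clopen sets (U ∈ τ with X ∖ U ∈ τ):
  U = ∅, X ∖ U = {x21, x22, x23} — both open, so U is clopen.
  U = {x21, x22, x23}, X ∖ U = ∅ — both open, so U is clopen.
Only trivial clopens (∅ and X) exist, so (X, τ) is connected.
Compute connected components by grouping points that agree on all clopens:
  component: {x21, x22, x23}


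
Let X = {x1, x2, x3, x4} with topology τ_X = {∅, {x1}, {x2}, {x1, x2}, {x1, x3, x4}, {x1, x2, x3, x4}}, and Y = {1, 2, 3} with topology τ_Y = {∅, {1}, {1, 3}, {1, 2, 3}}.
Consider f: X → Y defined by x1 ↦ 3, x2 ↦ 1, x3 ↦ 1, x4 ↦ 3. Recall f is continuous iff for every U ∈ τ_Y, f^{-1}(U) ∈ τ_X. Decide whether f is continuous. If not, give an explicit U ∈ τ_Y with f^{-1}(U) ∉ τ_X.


f is NOT continuous.

Compute f^{-1}(U) for each U ∈ τ_Y:
  U = ∅: f^{-1}(U) = ∅ ∈ τ_X ✓.
  U = {1}: f^{-1}(U) = {x2, x3} ∉ τ_X ✗.
  U = {1, 3}: f^{-1}(U) = {x1, x2, x3, x4} ∈ τ_X ✓.
  U = {1, 2, 3}: f^{-1}(U) = {x1, x2, x3, x4} ∈ τ_X ✓.
Found U = {1} with f^{-1}(U) = {x2, x3} not in τ_X. Therefore f is NOT continuous.


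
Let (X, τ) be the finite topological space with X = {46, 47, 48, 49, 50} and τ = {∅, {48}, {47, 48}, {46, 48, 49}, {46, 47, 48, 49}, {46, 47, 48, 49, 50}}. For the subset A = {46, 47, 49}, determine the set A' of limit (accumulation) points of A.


A' = {46, 49, 50}

For each x ∈ X, list the open sets U ∈ τ with x ∈ U, then check whether U ∩ (A ∖ {x}) ≠ ∅ for every such U.
  x = 46: opens ∋ x are {46, 48, 49}, {46, 47, 48, 49}, {46, 47, 48, 49, 50}; each meets A ∖ {46}, so x IS a limit point.
  x = 47: open {47, 48} ∋ x has {47, 48} ∩ (A ∖ {47}) = ∅, so x is NOT a limit point.
  x = 48: open {48} ∋ x has {48} ∩ (A ∖ {48}) = ∅, so x is NOT a limit point.
  x = 49: opens ∋ x are {46, 48, 49}, {46, 47, 48, 49}, {46, 47, 48, 49, 50}; each meets A ∖ {49}, so x IS a limit point.
  x = 50: opens ∋ x are {46, 47, 48, 49, 50}; each meets A ∖ {50}, so x IS a limit point.
Collecting: A' = {46, 49, 50}.


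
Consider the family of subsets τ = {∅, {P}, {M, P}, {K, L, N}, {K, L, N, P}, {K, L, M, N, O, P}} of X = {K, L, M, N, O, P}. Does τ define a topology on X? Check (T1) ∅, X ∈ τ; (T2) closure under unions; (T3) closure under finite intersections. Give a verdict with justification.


τ is NOT a topology on X.

Axiom (T1): ∅ ∈ τ? Yes; X ∈ τ? Yes.
Axiom (T2/T3): check pairwise unions and intersections of members of τ.
Counterexample for (T2): {M, P} ∪ {K, L, N} = {K, L, M, N, P} ∉ τ. Therefore τ is NOT a topology.


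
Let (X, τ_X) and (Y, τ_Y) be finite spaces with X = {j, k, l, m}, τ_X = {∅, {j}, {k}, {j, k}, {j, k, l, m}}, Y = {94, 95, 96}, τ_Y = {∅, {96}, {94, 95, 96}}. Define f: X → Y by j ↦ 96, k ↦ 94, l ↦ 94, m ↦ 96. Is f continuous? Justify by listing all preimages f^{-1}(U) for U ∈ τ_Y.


f is NOT continuous.

Compute f^{-1}(U) for each U ∈ τ_Y:
  U = ∅: f^{-1}(U) = ∅ ∈ τ_X ✓.
  U = {96}: f^{-1}(U) = {j, m} ∉ τ_X ✗.
  U = {94, 95, 96}: f^{-1}(U) = {j, k, l, m} ∈ τ_X ✓.
Found U = {96} with f^{-1}(U) = {j, m} not in τ_X. Therefore f is NOT continuous.


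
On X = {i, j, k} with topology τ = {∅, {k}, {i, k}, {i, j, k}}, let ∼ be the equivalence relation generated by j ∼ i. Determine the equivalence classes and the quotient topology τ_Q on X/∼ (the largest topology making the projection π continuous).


X/∼ = {[i=j], [k]}; |τ_Q| = 3.

Equivalence classes: [i=j], [k].
Quotient map π: X → X/∼ sends i ↦ [i=j], j ↦ [i=j], k ↦ [k].
For each subset V ⊆ X/∼, compute π^{-1}(V) ⊆ X and check whether π^{-1}(V) ∈ τ. V is open in τ_Q iff π^{-1}(V) ∈ τ.
  V = {}: π^{-1}(V) = ∅ ∈ τ ✓.
  V = {[i=j]}: π^{-1}(V) = {i, j} ∉ τ ✗.
  V = {[k]}: π^{-1}(V) = {k} ∈ τ ✓.
  V = {[i=j], [k]}: π^{-1}(V) = {i, j, k} ∈ τ ✓.
Open sets in the quotient: τ_Q = {{}, {[k]}, {[i=j], [k]}} (3 elements).


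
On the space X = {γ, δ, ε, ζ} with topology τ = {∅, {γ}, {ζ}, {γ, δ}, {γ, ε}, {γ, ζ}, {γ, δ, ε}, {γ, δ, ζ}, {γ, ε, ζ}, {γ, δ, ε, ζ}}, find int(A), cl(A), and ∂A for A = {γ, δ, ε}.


int(A) = {γ, δ, ε}, cl(A) = {γ, δ, ε}, ∂A = ∅.

Closed sets in (X, τ) are complements of opens:
  closed(X, τ) = {∅, {δ}, {ε}, {ζ}, {δ, ε}, {δ, ζ}, {ε, ζ}, {γ, δ, ε}, {δ, ε, ζ}, {γ, δ, ε, ζ}}.
int(A) = ⋃ {U ∈ τ : U ⊆ A}. Opens contained in A: ∅, {γ}, {γ, δ}, {γ, ε}, {γ, δ, ε}.
Taking the union of these: int(A) = {γ, δ, ε}.
cl(A) = ⋂ {C closed : A ⊆ C}. Closed sets containing A: {γ, δ, ε}, {γ, δ, ε, ζ}.
Intersecting these: cl(A) = {γ, δ, ε}.
∂A = cl(A) ∖ int(A) = {γ, δ, ε} ∖ {γ, δ, ε} = ∅.


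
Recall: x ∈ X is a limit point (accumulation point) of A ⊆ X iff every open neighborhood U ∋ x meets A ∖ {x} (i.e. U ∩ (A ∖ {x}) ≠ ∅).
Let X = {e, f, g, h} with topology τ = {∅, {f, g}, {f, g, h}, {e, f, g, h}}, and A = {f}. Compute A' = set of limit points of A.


A' = {e, g, h}

For each x ∈ X, list the open sets U ∈ τ with x ∈ U, then check whether U ∩ (A ∖ {x}) ≠ ∅ for every such U.
  x = e: opens ∋ x are {e, f, g, h}; each meets A ∖ {e}, so x IS a limit point.
  x = f: open {f, g} ∋ x has {f, g} ∩ (A ∖ {f}) = ∅, so x is NOT a limit point.
  x = g: opens ∋ x are {f, g}, {f, g, h}, {e, f, g, h}; each meets A ∖ {g}, so x IS a limit point.
  x = h: opens ∋ x are {f, g, h}, {e, f, g, h}; each meets A ∖ {h}, so x IS a limit point.
Collecting: A' = {e, g, h}.


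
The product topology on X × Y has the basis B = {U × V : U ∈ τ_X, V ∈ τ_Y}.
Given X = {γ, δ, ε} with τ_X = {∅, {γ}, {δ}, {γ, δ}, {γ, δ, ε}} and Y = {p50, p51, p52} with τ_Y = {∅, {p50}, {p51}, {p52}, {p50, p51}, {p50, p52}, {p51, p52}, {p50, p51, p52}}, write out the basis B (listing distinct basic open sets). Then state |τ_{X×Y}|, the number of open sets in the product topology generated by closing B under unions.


Basis B = {∅ × ∅, {γ} × {p50}, {γ} × {p51}, {γ} × {p52}, {δ} × {p50}, {δ} × {p51}, {δ} × {p52}, {γ} × {p50, p51}, {γ} × {p50, p52}, {γ, δ} × {p50}, {γ} × {p51, p52}, {γ, δ} × {p51}, {γ, δ} × {p52}, {δ} × {p50, p51}, {δ} × {p50, p52}, {δ} × {p51, p52}, {γ} × {p50, p51, p52}, {γ, δ, ε} × {p50}, {γ, δ, ε} × {p51}, {γ, δ, ε} × {p52}, {δ} × {p50, p51, p52}, {γ, δ} × {p50, p51}, {γ, δ} × {p50, p52}, {γ, δ} × {p51, p52}, {γ, δ} × {p50, p51, p52}, {γ, δ, ε} × {p50, p51}, {γ, δ, ε} × {p50, p52}, {γ, δ, ε} × {p51, p52}, {γ, δ, ε} × {p50, p51, p52}}; |τ_{X×Y}| = 125.

Enumerate products U × V with U ∈ τ_X, V ∈ τ_Y (deduplicated):
  ∅ × ∅ = {} (∅)
  {γ} × {p50} = {(γ,p50)}
  {γ} × {p51} = {(γ,p51)}
  {γ} × {p52} = {(γ,p52)}
  {δ} × {p50} = {(δ,p50)}
  {δ} × {p51} = {(δ,p51)}
  {δ} × {p52} = {(δ,p52)}
  {γ} × {p50, p51} = {(γ,p50), (γ,p51)}
  {γ} × {p50, p52} = {(γ,p50), (γ,p52)}
  {γ, δ} × {p50} = {(γ,p50), (δ,p50)}
  {γ} × {p51, p52} = {(γ,p51), (γ,p52)}
  {γ, δ} × {p51} = {(γ,p51), (δ,p51)}
  {γ, δ} × {p52} = {(γ,p52), (δ,p52)}
  {δ} × {p50, p51} = {(δ,p50), (δ,p51)}
  {δ} × {p50, p52} = {(δ,p50), (δ,p52)}
  {δ} × {p51, p52} = {(δ,p51), (δ,p52)}
  {γ} × {p50, p51, p52} = {(γ,p50), (γ,p51), (γ,p52)}
  {γ, δ, ε} × {p50} = {(γ,p50), (δ,p50), (ε,p50)}
  {γ, δ, ε} × {p51} = {(γ,p51), (δ,p51), (ε,p51)}
  {γ, δ, ε} × {p52} = {(γ,p52), (δ,p52), (ε,p52)}
  {δ} × {p50, p51, p52} = {(δ,p50), (δ,p51), (δ,p52)}
  {γ, δ} × {p50, p51} = {(γ,p50), (γ,p51), (δ,p50), (δ,p51)}
  {γ, δ} × {p50, p52} = {(γ,p50), (γ,p52), (δ,p50), (δ,p52)}
  {γ, δ} × {p51, p52} = {(γ,p51), (γ,p52), (δ,p51), (δ,p52)}
  {γ, δ} × {p50, p51, p52} = {(γ,p50), (γ,p51), (γ,p52), (δ,p50), (δ,p51), (δ,p52)}
  {γ, δ, ε} × {p50, p51} = {(γ,p50), (γ,p51), (δ,p50), (δ,p51), (ε,p50), (ε,p51)}
  {γ, δ, ε} × {p50, p52} = {(γ,p50), (γ,p52), (δ,p50), (δ,p52), (ε,p50), (ε,p52)}
  {γ, δ, ε} × {p51, p52} = {(γ,p51), (γ,p52), (δ,p51), (δ,p52), (ε,p51), (ε,p52)}
  {γ, δ, ε} × {p50, p51, p52} = {(γ,p50), (γ,p51), (γ,p52), (δ,p50), (δ,p51), (δ,p52), (ε,p50), (ε,p51), (ε,p52)}
These 29 distinct sets form the basis B.
Close under arbitrary unions to get τ_{X×Y}; counting gives |τ_{X×Y}| = 125.


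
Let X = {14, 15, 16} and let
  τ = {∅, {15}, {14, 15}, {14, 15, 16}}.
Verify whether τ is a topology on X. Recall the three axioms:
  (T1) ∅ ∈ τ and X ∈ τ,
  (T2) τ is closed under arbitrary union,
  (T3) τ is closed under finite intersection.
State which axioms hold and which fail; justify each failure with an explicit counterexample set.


τ IS a topology on X.

Axiom (T1): ∅ ∈ τ? Yes; X ∈ τ? Yes.
Axiom (T2/T3): check pairwise unions and intersections of members of τ.
All pairwise intersections and unions checked — each lies in τ. Therefore τ satisfies (T1), (T2), (T3): it IS a topology on X.


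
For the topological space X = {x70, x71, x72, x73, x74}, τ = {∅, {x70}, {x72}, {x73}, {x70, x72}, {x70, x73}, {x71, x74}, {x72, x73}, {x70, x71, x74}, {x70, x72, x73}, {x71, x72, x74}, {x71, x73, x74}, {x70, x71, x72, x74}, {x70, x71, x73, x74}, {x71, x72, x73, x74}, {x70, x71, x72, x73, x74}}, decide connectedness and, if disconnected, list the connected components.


(X, τ) is disconnected; components = [{x70}, {x72}, {x73}, {x71, x74}].

Find clopen sets (U ∈ τ with X ∖ U ∈ τ):
  U = ∅, X ∖ U = {x70, x71, x72, x73, x74} — both open, so U is clopen.
  U = {x70}, X ∖ U = {x71, x72, x73, x74} — both open, so U is clopen.
  U = {x72}, X ∖ U = {x70, x71, x73, x74} — both open, so U is clopen.
  U = {x73}, X ∖ U = {x70, x71, x72, x74} — both open, so U is clopen.
  U = {x70, x72}, X ∖ U = {x71, x73, x74} — both open, so U is clopen.
  U = {x70, x73}, X ∖ U = {x71, x72, x74} — both open, so U is clopen.
  U = {x71, x74}, X ∖ U = {x70, x72, x73} — both open, so U is clopen.
  U = {x72, x73}, X ∖ U = {x70, x71, x74} — both open, so U is clopen.
  U = {x70, x71, x74}, X ∖ U = {x72, x73} — both open, so U is clopen.
  U = {x70, x72, x73}, X ∖ U = {x71, x74} — both open, so U is clopen.
  U = {x71, x72, x74}, X ∖ U = {x70, x73} — both open, so U is clopen.
  U = {x71, x73, x74}, X ∖ U = {x70, x72} — both open, so U is clopen.
  U = {x70, x71, x72, x74}, X ∖ U = {x73} — both open, so U is clopen.
  U = {x70, x71, x73, x74}, X ∖ U = {x72} — both open, so U is clopen.
  U = {x71, x72, x73, x74}, X ∖ U = {x70} — both open, so U is clopen.
  U = {x70, x71, x72, x73, x74}, X ∖ U = ∅ — both open, so U is clopen.
Nontrivial clopen(s) exist: e.g. {x70}. So (X, τ) is disconnected.
Compute connected components by grouping points that agree on all clopens:
  component: {x70}
  component: {x72}
  component: {x73}
  component: {x71, x74}


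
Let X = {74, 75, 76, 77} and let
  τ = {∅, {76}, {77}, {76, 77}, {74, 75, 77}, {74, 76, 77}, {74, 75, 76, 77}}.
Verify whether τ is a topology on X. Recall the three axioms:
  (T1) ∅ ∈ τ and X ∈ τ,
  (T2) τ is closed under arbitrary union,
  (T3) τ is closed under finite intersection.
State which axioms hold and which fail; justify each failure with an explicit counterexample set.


τ is NOT a topology on X.

Axiom (T1): ∅ ∈ τ? Yes; X ∈ τ? Yes.
Axiom (T2/T3): check pairwise unions and intersections of members of τ.
Counterexample for (T3): {74, 75, 77} ∩ {74, 76, 77} = {74, 77} ∉ τ. Therefore τ is NOT a topology.


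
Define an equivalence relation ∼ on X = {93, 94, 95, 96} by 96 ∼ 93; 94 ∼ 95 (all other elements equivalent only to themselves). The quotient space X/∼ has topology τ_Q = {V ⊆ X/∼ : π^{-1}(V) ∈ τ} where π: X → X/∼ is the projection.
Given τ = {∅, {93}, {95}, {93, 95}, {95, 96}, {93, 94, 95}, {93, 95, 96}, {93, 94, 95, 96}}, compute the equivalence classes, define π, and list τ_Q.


X/∼ = {[93=96], [94=95]}; |τ_Q| = 2.

Equivalence classes: [93=96], [94=95].
Quotient map π: X → X/∼ sends 93 ↦ [93=96], 94 ↦ [94=95], 95 ↦ [94=95], 96 ↦ [93=96].
For each subset V ⊆ X/∼, compute π^{-1}(V) ⊆ X and check whether π^{-1}(V) ∈ τ. V is open in τ_Q iff π^{-1}(V) ∈ τ.
  V = {}: π^{-1}(V) = ∅ ∈ τ ✓.
  V = {[93=96]}: π^{-1}(V) = {93, 96} ∉ τ ✗.
  V = {[94=95]}: π^{-1}(V) = {94, 95} ∉ τ ✗.
  V = {[93=96], [94=95]}: π^{-1}(V) = {93, 94, 95, 96} ∈ τ ✓.
Open sets in the quotient: τ_Q = {{}, {[93=96], [94=95]}} (2 elements).
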